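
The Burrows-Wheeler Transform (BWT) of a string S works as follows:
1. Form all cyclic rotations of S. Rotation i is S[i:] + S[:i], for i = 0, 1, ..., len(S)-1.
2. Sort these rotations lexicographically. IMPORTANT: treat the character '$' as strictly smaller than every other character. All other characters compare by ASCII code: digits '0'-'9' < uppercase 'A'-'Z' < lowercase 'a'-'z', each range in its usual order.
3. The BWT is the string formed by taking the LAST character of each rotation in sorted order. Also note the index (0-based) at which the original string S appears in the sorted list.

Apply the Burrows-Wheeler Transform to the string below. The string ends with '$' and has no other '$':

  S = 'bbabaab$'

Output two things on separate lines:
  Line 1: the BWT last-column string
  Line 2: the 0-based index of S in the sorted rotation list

All 8 rotations (rotation i = S[i:]+S[:i]):
  rot[0] = bbabaab$
  rot[1] = babaab$b
  rot[2] = abaab$bb
  rot[3] = baab$bba
  rot[4] = aab$bbab
  rot[5] = ab$bbaba
  rot[6] = b$bbabaa
  rot[7] = $bbabaab
Sorted (with $ < everything):
  sorted[0] = $bbabaab  (last char: 'b')
  sorted[1] = aab$bbab  (last char: 'b')
  sorted[2] = ab$bbaba  (last char: 'a')
  sorted[3] = abaab$bb  (last char: 'b')
  sorted[4] = b$bbabaa  (last char: 'a')
  sorted[5] = baab$bba  (last char: 'a')
  sorted[6] = babaab$b  (last char: 'b')
  sorted[7] = bbabaab$  (last char: '$')
Last column: bbabaab$
Original string S is at sorted index 7

Answer: bbabaab$
7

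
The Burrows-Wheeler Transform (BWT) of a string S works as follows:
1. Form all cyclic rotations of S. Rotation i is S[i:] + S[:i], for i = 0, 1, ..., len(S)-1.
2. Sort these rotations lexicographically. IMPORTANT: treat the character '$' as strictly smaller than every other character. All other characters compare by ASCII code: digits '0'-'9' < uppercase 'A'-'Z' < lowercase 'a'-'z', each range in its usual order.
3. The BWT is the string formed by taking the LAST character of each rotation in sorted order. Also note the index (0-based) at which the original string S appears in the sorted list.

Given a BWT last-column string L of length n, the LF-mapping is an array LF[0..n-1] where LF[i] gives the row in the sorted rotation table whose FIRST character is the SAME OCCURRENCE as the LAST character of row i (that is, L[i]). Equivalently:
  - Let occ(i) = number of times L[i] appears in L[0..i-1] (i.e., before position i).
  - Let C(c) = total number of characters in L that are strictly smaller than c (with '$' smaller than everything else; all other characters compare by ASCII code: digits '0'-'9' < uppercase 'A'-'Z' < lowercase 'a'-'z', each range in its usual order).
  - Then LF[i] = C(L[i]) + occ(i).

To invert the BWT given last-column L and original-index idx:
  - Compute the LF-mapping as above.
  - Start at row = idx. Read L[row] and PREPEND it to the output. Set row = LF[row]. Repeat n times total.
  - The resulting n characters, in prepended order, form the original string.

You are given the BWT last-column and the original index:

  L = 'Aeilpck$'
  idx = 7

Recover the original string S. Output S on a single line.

LF mapping: 1 3 4 6 7 2 5 0
Walk LF starting at row 7, prepending L[row]:
  step 1: row=7, L[7]='$', prepend. Next row=LF[7]=0
  step 2: row=0, L[0]='A', prepend. Next row=LF[0]=1
  step 3: row=1, L[1]='e', prepend. Next row=LF[1]=3
  step 4: row=3, L[3]='l', prepend. Next row=LF[3]=6
  step 5: row=6, L[6]='k', prepend. Next row=LF[6]=5
  step 6: row=5, L[5]='c', prepend. Next row=LF[5]=2
  step 7: row=2, L[2]='i', prepend. Next row=LF[2]=4
  step 8: row=4, L[4]='p', prepend. Next row=LF[4]=7
Reversed output: pickleA$

Answer: pickleA$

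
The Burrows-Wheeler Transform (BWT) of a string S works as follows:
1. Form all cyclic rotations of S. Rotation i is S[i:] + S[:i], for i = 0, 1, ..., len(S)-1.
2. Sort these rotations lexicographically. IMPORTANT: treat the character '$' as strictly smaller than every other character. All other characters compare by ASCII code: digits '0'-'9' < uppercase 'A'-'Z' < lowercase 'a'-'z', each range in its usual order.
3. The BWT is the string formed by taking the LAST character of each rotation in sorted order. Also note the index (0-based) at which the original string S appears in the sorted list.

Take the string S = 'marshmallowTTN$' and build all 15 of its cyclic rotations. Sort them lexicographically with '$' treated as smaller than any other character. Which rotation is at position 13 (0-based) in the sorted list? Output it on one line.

Answer: shmallowTTN$mar

Derivation:
All 15 rotations (rotation i = S[i:]+S[:i]):
  rot[0] = marshmallowTTN$
  rot[1] = arshmallowTTN$m
  rot[2] = rshmallowTTN$ma
  rot[3] = shmallowTTN$mar
  rot[4] = hmallowTTN$mars
  rot[5] = mallowTTN$marsh
  rot[6] = allowTTN$marshm
  rot[7] = llowTTN$marshma
  rot[8] = lowTTN$marshmal
  rot[9] = owTTN$marshmall
  rot[10] = wTTN$marshmallo
  rot[11] = TTN$marshmallow
  rot[12] = TN$marshmallowT
  rot[13] = N$marshmallowTT
  rot[14] = $marshmallowTTN
Sorted (with $ < everything):
  sorted[0] = $marshmallowTTN
  sorted[1] = N$marshmallowTT
  sorted[2] = TN$marshmallowT
  sorted[3] = TTN$marshmallow
  sorted[4] = allowTTN$marshm
  sorted[5] = arshmallowTTN$m
  sorted[6] = hmallowTTN$mars
  sorted[7] = llowTTN$marshma
  sorted[8] = lowTTN$marshmal
  sorted[9] = mallowTTN$marsh
  sorted[10] = marshmallowTTN$
  sorted[11] = owTTN$marshmall
  sorted[12] = rshmallowTTN$ma
  sorted[13] = shmallowTTN$mar
  sorted[14] = wTTN$marshmallo
sorted[13] = shmallowTTN$mar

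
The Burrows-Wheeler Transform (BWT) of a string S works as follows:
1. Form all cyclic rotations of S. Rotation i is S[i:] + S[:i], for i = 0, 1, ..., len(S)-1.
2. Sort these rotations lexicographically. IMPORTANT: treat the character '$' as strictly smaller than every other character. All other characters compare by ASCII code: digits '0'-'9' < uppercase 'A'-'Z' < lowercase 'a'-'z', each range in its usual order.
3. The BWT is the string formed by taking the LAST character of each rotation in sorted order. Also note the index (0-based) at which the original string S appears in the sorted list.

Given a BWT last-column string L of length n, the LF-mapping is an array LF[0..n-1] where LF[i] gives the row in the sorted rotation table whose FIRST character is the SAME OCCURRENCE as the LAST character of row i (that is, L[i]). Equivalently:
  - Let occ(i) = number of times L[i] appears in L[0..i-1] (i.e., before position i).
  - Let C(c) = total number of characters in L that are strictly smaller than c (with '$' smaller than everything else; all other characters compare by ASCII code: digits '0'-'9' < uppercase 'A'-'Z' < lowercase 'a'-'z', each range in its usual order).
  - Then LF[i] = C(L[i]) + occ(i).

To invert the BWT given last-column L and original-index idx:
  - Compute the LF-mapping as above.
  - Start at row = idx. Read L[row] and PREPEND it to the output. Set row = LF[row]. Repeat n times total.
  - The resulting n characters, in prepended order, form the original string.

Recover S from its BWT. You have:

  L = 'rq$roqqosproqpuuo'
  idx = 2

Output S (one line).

Answer: oqoouusqpqprqror$

Derivation:
LF mapping: 11 7 0 12 1 8 9 2 14 5 13 3 10 6 15 16 4
Walk LF starting at row 2, prepending L[row]:
  step 1: row=2, L[2]='$', prepend. Next row=LF[2]=0
  step 2: row=0, L[0]='r', prepend. Next row=LF[0]=11
  step 3: row=11, L[11]='o', prepend. Next row=LF[11]=3
  step 4: row=3, L[3]='r', prepend. Next row=LF[3]=12
  step 5: row=12, L[12]='q', prepend. Next row=LF[12]=10
  step 6: row=10, L[10]='r', prepend. Next row=LF[10]=13
  step 7: row=13, L[13]='p', prepend. Next row=LF[13]=6
  step 8: row=6, L[6]='q', prepend. Next row=LF[6]=9
  step 9: row=9, L[9]='p', prepend. Next row=LF[9]=5
  step 10: row=5, L[5]='q', prepend. Next row=LF[5]=8
  step 11: row=8, L[8]='s', prepend. Next row=LF[8]=14
  step 12: row=14, L[14]='u', prepend. Next row=LF[14]=15
  step 13: row=15, L[15]='u', prepend. Next row=LF[15]=16
  step 14: row=16, L[16]='o', prepend. Next row=LF[16]=4
  step 15: row=4, L[4]='o', prepend. Next row=LF[4]=1
  step 16: row=1, L[1]='q', prepend. Next row=LF[1]=7
  step 17: row=7, L[7]='o', prepend. Next row=LF[7]=2
Reversed output: oqoouusqpqprqror$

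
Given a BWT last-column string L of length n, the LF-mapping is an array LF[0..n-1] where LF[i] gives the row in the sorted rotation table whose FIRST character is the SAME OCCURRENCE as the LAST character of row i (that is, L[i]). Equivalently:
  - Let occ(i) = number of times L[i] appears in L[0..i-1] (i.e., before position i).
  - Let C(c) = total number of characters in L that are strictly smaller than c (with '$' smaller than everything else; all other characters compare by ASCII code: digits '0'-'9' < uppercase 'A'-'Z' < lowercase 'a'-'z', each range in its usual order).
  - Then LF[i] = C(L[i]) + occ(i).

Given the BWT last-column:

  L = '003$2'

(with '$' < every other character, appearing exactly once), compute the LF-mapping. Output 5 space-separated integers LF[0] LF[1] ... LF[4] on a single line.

Answer: 1 2 4 0 3

Derivation:
Char counts: '$':1, '0':2, '2':1, '3':1
C (first-col start): C('$')=0, C('0')=1, C('2')=3, C('3')=4
L[0]='0': occ=0, LF[0]=C('0')+0=1+0=1
L[1]='0': occ=1, LF[1]=C('0')+1=1+1=2
L[2]='3': occ=0, LF[2]=C('3')+0=4+0=4
L[3]='$': occ=0, LF[3]=C('$')+0=0+0=0
L[4]='2': occ=0, LF[4]=C('2')+0=3+0=3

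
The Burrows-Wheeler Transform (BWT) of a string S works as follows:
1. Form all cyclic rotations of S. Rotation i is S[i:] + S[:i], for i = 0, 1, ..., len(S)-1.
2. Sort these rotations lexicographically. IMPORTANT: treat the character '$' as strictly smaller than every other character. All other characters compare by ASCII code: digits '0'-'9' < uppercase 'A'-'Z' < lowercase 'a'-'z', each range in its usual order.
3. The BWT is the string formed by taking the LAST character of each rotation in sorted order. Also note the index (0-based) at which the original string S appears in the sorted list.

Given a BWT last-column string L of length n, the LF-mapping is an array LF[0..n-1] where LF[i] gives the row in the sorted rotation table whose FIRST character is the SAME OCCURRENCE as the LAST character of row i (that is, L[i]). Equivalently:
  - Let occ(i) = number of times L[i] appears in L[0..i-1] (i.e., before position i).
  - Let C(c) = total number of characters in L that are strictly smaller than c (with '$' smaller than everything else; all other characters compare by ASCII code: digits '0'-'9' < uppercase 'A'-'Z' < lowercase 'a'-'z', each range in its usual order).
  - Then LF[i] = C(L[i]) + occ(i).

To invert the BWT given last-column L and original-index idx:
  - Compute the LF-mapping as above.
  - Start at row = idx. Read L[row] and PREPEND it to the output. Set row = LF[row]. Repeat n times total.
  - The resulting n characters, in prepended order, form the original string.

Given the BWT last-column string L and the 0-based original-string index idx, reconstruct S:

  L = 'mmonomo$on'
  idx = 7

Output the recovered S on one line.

Answer: onmnooomm$

Derivation:
LF mapping: 1 2 6 4 7 3 8 0 9 5
Walk LF starting at row 7, prepending L[row]:
  step 1: row=7, L[7]='$', prepend. Next row=LF[7]=0
  step 2: row=0, L[0]='m', prepend. Next row=LF[0]=1
  step 3: row=1, L[1]='m', prepend. Next row=LF[1]=2
  step 4: row=2, L[2]='o', prepend. Next row=LF[2]=6
  step 5: row=6, L[6]='o', prepend. Next row=LF[6]=8
  step 6: row=8, L[8]='o', prepend. Next row=LF[8]=9
  step 7: row=9, L[9]='n', prepend. Next row=LF[9]=5
  step 8: row=5, L[5]='m', prepend. Next row=LF[5]=3
  step 9: row=3, L[3]='n', prepend. Next row=LF[3]=4
  step 10: row=4, L[4]='o', prepend. Next row=LF[4]=7
Reversed output: onmnooomm$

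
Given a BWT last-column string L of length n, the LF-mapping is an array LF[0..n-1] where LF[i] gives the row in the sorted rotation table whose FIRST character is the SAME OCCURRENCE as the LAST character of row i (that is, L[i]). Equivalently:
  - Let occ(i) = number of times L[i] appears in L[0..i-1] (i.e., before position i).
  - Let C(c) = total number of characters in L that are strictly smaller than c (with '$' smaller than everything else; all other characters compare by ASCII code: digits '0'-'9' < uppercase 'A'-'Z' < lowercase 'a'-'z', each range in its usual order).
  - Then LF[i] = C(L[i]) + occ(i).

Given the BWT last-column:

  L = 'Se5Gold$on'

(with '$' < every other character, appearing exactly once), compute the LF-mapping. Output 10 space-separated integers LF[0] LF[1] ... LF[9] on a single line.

Answer: 3 5 1 2 8 6 4 0 9 7

Derivation:
Char counts: '$':1, '5':1, 'G':1, 'S':1, 'd':1, 'e':1, 'l':1, 'n':1, 'o':2
C (first-col start): C('$')=0, C('5')=1, C('G')=2, C('S')=3, C('d')=4, C('e')=5, C('l')=6, C('n')=7, C('o')=8
L[0]='S': occ=0, LF[0]=C('S')+0=3+0=3
L[1]='e': occ=0, LF[1]=C('e')+0=5+0=5
L[2]='5': occ=0, LF[2]=C('5')+0=1+0=1
L[3]='G': occ=0, LF[3]=C('G')+0=2+0=2
L[4]='o': occ=0, LF[4]=C('o')+0=8+0=8
L[5]='l': occ=0, LF[5]=C('l')+0=6+0=6
L[6]='d': occ=0, LF[6]=C('d')+0=4+0=4
L[7]='$': occ=0, LF[7]=C('$')+0=0+0=0
L[8]='o': occ=1, LF[8]=C('o')+1=8+1=9
L[9]='n': occ=0, LF[9]=C('n')+0=7+0=7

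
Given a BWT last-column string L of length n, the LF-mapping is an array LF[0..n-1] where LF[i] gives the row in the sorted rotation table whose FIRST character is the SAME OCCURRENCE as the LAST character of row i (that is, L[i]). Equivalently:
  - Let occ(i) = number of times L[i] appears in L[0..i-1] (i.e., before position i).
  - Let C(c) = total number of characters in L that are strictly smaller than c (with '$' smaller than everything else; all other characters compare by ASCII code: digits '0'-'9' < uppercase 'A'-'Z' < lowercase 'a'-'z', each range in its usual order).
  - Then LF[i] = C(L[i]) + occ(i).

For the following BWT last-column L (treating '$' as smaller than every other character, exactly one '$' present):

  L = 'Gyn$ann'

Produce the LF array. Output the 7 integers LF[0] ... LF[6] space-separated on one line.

Answer: 1 6 3 0 2 4 5

Derivation:
Char counts: '$':1, 'G':1, 'a':1, 'n':3, 'y':1
C (first-col start): C('$')=0, C('G')=1, C('a')=2, C('n')=3, C('y')=6
L[0]='G': occ=0, LF[0]=C('G')+0=1+0=1
L[1]='y': occ=0, LF[1]=C('y')+0=6+0=6
L[2]='n': occ=0, LF[2]=C('n')+0=3+0=3
L[3]='$': occ=0, LF[3]=C('$')+0=0+0=0
L[4]='a': occ=0, LF[4]=C('a')+0=2+0=2
L[5]='n': occ=1, LF[5]=C('n')+1=3+1=4
L[6]='n': occ=2, LF[6]=C('n')+2=3+2=5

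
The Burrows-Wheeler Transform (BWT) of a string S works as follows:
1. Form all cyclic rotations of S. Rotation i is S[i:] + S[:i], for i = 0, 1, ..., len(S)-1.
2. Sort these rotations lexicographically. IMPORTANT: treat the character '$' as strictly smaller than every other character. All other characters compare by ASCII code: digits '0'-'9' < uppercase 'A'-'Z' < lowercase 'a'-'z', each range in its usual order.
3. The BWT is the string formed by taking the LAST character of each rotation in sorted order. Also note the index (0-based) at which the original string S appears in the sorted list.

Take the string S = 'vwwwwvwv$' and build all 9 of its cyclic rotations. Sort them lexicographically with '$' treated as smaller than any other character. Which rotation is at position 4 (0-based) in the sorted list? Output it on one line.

Answer: wv$vwwwwv

Derivation:
All 9 rotations (rotation i = S[i:]+S[:i]):
  rot[0] = vwwwwvwv$
  rot[1] = wwwwvwv$v
  rot[2] = wwwvwv$vw
  rot[3] = wwvwv$vww
  rot[4] = wvwv$vwww
  rot[5] = vwv$vwwww
  rot[6] = wv$vwwwwv
  rot[7] = v$vwwwwvw
  rot[8] = $vwwwwvwv
Sorted (with $ < everything):
  sorted[0] = $vwwwwvwv
  sorted[1] = v$vwwwwvw
  sorted[2] = vwv$vwwww
  sorted[3] = vwwwwvwv$
  sorted[4] = wv$vwwwwv
  sorted[5] = wvwv$vwww
  sorted[6] = wwvwv$vww
  sorted[7] = wwwvwv$vw
  sorted[8] = wwwwvwv$v
sorted[4] = wv$vwwwwv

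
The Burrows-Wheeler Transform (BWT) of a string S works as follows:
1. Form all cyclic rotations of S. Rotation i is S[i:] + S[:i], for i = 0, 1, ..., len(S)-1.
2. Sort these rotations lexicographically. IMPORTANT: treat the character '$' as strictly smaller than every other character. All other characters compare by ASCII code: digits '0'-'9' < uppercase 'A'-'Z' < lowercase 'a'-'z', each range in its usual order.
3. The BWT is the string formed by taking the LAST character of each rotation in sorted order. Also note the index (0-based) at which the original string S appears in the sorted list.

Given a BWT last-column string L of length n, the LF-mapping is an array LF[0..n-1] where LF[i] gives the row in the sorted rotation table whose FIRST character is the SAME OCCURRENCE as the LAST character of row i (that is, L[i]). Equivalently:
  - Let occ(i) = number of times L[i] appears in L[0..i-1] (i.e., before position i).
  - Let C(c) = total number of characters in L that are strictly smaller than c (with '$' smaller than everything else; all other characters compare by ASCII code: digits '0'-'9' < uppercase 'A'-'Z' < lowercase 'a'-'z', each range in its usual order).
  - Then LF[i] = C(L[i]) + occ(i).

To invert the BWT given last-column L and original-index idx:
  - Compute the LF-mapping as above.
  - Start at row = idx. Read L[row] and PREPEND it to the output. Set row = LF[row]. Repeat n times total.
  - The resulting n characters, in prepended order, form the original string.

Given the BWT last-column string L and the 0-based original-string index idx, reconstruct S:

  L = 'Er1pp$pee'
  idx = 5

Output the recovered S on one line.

LF mapping: 2 8 1 5 6 0 7 3 4
Walk LF starting at row 5, prepending L[row]:
  step 1: row=5, L[5]='$', prepend. Next row=LF[5]=0
  step 2: row=0, L[0]='E', prepend. Next row=LF[0]=2
  step 3: row=2, L[2]='1', prepend. Next row=LF[2]=1
  step 4: row=1, L[1]='r', prepend. Next row=LF[1]=8
  step 5: row=8, L[8]='e', prepend. Next row=LF[8]=4
  step 6: row=4, L[4]='p', prepend. Next row=LF[4]=6
  step 7: row=6, L[6]='p', prepend. Next row=LF[6]=7
  step 8: row=7, L[7]='e', prepend. Next row=LF[7]=3
  step 9: row=3, L[3]='p', prepend. Next row=LF[3]=5
Reversed output: pepper1E$

Answer: pepper1E$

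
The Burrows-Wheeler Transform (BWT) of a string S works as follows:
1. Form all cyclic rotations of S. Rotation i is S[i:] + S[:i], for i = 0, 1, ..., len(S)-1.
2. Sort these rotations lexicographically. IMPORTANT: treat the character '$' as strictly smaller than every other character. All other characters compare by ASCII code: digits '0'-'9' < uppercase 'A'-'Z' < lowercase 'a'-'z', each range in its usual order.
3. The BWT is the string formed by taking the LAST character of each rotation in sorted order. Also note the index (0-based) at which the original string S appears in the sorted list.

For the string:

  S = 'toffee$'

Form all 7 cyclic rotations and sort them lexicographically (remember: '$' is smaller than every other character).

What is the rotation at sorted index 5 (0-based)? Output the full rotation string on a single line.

Answer: offee$t

Derivation:
All 7 rotations (rotation i = S[i:]+S[:i]):
  rot[0] = toffee$
  rot[1] = offee$t
  rot[2] = ffee$to
  rot[3] = fee$tof
  rot[4] = ee$toff
  rot[5] = e$toffe
  rot[6] = $toffee
Sorted (with $ < everything):
  sorted[0] = $toffee
  sorted[1] = e$toffe
  sorted[2] = ee$toff
  sorted[3] = fee$tof
  sorted[4] = ffee$to
  sorted[5] = offee$t
  sorted[6] = toffee$
sorted[5] = offee$t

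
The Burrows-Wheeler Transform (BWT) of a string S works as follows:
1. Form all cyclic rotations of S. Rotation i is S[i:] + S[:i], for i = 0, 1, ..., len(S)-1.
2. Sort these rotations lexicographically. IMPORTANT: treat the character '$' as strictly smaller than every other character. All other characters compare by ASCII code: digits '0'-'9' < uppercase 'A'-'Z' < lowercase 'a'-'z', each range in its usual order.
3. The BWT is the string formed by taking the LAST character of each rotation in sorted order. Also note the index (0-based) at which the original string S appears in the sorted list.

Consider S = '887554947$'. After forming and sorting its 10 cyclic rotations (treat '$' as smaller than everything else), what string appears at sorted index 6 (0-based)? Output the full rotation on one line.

Answer: 7554947$88

Derivation:
All 10 rotations (rotation i = S[i:]+S[:i]):
  rot[0] = 887554947$
  rot[1] = 87554947$8
  rot[2] = 7554947$88
  rot[3] = 554947$887
  rot[4] = 54947$8875
  rot[5] = 4947$88755
  rot[6] = 947$887554
  rot[7] = 47$8875549
  rot[8] = 7$88755494
  rot[9] = $887554947
Sorted (with $ < everything):
  sorted[0] = $887554947
  sorted[1] = 47$8875549
  sorted[2] = 4947$88755
  sorted[3] = 54947$8875
  sorted[4] = 554947$887
  sorted[5] = 7$88755494
  sorted[6] = 7554947$88
  sorted[7] = 87554947$8
  sorted[8] = 887554947$
  sorted[9] = 947$887554
sorted[6] = 7554947$88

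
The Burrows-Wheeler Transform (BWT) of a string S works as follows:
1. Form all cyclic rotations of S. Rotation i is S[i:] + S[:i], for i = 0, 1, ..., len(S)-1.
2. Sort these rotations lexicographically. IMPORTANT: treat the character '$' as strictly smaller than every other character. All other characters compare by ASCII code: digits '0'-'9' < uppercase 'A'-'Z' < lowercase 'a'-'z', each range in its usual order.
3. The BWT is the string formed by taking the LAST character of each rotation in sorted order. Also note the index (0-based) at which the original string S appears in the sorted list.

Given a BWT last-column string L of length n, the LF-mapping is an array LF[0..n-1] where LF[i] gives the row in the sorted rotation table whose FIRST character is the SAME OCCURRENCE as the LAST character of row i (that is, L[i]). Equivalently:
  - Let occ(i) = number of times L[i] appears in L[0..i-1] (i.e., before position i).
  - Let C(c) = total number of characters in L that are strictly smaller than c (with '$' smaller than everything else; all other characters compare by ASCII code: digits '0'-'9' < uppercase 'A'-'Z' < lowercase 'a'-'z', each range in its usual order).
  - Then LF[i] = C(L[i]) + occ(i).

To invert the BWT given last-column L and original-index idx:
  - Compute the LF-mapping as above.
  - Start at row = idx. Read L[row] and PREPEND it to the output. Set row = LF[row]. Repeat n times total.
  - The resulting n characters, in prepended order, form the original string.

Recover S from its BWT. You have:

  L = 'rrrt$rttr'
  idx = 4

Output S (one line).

Answer: rrtttrrr$

Derivation:
LF mapping: 1 2 3 6 0 4 7 8 5
Walk LF starting at row 4, prepending L[row]:
  step 1: row=4, L[4]='$', prepend. Next row=LF[4]=0
  step 2: row=0, L[0]='r', prepend. Next row=LF[0]=1
  step 3: row=1, L[1]='r', prepend. Next row=LF[1]=2
  step 4: row=2, L[2]='r', prepend. Next row=LF[2]=3
  step 5: row=3, L[3]='t', prepend. Next row=LF[3]=6
  step 6: row=6, L[6]='t', prepend. Next row=LF[6]=7
  step 7: row=7, L[7]='t', prepend. Next row=LF[7]=8
  step 8: row=8, L[8]='r', prepend. Next row=LF[8]=5
  step 9: row=5, L[5]='r', prepend. Next row=LF[5]=4
Reversed output: rrtttrrr$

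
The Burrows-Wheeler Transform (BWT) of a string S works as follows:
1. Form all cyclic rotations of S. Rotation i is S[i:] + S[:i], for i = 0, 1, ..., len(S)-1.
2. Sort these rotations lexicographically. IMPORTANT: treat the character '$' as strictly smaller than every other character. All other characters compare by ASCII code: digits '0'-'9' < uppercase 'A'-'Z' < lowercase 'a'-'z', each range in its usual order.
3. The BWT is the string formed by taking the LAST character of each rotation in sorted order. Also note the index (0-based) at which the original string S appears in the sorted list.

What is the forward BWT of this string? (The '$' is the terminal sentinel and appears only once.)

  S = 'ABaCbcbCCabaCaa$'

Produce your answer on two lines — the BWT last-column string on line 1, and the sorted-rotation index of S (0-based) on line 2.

Answer: a$AbaCaabBCCcaCb
1

Derivation:
All 16 rotations (rotation i = S[i:]+S[:i]):
  rot[0] = ABaCbcbCCabaCaa$
  rot[1] = BaCbcbCCabaCaa$A
  rot[2] = aCbcbCCabaCaa$AB
  rot[3] = CbcbCCabaCaa$ABa
  rot[4] = bcbCCabaCaa$ABaC
  rot[5] = cbCCabaCaa$ABaCb
  rot[6] = bCCabaCaa$ABaCbc
  rot[7] = CCabaCaa$ABaCbcb
  rot[8] = CabaCaa$ABaCbcbC
  rot[9] = abaCaa$ABaCbcbCC
  rot[10] = baCaa$ABaCbcbCCa
  rot[11] = aCaa$ABaCbcbCCab
  rot[12] = Caa$ABaCbcbCCaba
  rot[13] = aa$ABaCbcbCCabaC
  rot[14] = a$ABaCbcbCCabaCa
  rot[15] = $ABaCbcbCCabaCaa
Sorted (with $ < everything):
  sorted[0] = $ABaCbcbCCabaCaa  (last char: 'a')
  sorted[1] = ABaCbcbCCabaCaa$  (last char: '$')
  sorted[2] = BaCbcbCCabaCaa$A  (last char: 'A')
  sorted[3] = CCabaCaa$ABaCbcb  (last char: 'b')
  sorted[4] = Caa$ABaCbcbCCaba  (last char: 'a')
  sorted[5] = CabaCaa$ABaCbcbC  (last char: 'C')
  sorted[6] = CbcbCCabaCaa$ABa  (last char: 'a')
  sorted[7] = a$ABaCbcbCCabaCa  (last char: 'a')
  sorted[8] = aCaa$ABaCbcbCCab  (last char: 'b')
  sorted[9] = aCbcbCCabaCaa$AB  (last char: 'B')
  sorted[10] = aa$ABaCbcbCCabaC  (last char: 'C')
  sorted[11] = abaCaa$ABaCbcbCC  (last char: 'C')
  sorted[12] = bCCabaCaa$ABaCbc  (last char: 'c')
  sorted[13] = baCaa$ABaCbcbCCa  (last char: 'a')
  sorted[14] = bcbCCabaCaa$ABaC  (last char: 'C')
  sorted[15] = cbCCabaCaa$ABaCb  (last char: 'b')
Last column: a$AbaCaabBCCcaCb
Original string S is at sorted index 1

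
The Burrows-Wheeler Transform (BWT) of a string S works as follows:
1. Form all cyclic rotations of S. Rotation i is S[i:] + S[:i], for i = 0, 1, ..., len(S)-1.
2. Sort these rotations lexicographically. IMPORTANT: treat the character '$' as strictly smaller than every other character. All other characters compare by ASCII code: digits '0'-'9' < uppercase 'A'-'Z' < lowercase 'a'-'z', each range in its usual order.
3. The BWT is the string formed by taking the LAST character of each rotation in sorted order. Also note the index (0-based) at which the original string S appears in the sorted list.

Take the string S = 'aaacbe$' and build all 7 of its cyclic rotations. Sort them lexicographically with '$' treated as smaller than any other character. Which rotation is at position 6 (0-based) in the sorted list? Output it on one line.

Answer: e$aaacb

Derivation:
All 7 rotations (rotation i = S[i:]+S[:i]):
  rot[0] = aaacbe$
  rot[1] = aacbe$a
  rot[2] = acbe$aa
  rot[3] = cbe$aaa
  rot[4] = be$aaac
  rot[5] = e$aaacb
  rot[6] = $aaacbe
Sorted (with $ < everything):
  sorted[0] = $aaacbe
  sorted[1] = aaacbe$
  sorted[2] = aacbe$a
  sorted[3] = acbe$aa
  sorted[4] = be$aaac
  sorted[5] = cbe$aaa
  sorted[6] = e$aaacb
sorted[6] = e$aaacb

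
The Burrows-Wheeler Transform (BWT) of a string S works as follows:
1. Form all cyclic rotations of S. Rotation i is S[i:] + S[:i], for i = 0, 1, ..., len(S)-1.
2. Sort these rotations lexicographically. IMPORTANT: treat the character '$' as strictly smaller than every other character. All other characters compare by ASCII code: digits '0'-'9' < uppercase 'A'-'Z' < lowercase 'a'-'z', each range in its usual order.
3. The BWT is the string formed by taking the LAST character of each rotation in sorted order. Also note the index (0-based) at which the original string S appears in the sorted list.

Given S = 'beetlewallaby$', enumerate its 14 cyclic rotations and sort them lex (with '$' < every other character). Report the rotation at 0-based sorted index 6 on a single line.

Answer: etlewallaby$be

Derivation:
All 14 rotations (rotation i = S[i:]+S[:i]):
  rot[0] = beetlewallaby$
  rot[1] = eetlewallaby$b
  rot[2] = etlewallaby$be
  rot[3] = tlewallaby$bee
  rot[4] = lewallaby$beet
  rot[5] = ewallaby$beetl
  rot[6] = wallaby$beetle
  rot[7] = allaby$beetlew
  rot[8] = llaby$beetlewa
  rot[9] = laby$beetlewal
  rot[10] = aby$beetlewall
  rot[11] = by$beetlewalla
  rot[12] = y$beetlewallab
  rot[13] = $beetlewallaby
Sorted (with $ < everything):
  sorted[0] = $beetlewallaby
  sorted[1] = aby$beetlewall
  sorted[2] = allaby$beetlew
  sorted[3] = beetlewallaby$
  sorted[4] = by$beetlewalla
  sorted[5] = eetlewallaby$b
  sorted[6] = etlewallaby$be
  sorted[7] = ewallaby$beetl
  sorted[8] = laby$beetlewal
  sorted[9] = lewallaby$beet
  sorted[10] = llaby$beetlewa
  sorted[11] = tlewallaby$bee
  sorted[12] = wallaby$beetle
  sorted[13] = y$beetlewallab
sorted[6] = etlewallaby$be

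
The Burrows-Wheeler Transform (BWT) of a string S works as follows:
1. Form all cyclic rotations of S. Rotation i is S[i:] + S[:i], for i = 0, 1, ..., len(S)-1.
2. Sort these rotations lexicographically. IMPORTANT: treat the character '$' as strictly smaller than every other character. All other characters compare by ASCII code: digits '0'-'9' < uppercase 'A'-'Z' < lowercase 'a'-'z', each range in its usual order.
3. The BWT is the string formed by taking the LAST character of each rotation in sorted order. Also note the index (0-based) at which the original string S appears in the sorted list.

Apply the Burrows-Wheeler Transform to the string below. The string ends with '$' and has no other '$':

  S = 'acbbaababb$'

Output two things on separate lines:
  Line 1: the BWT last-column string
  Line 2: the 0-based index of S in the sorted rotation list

Answer: bbab$bbaaca
4

Derivation:
All 11 rotations (rotation i = S[i:]+S[:i]):
  rot[0] = acbbaababb$
  rot[1] = cbbaababb$a
  rot[2] = bbaababb$ac
  rot[3] = baababb$acb
  rot[4] = aababb$acbb
  rot[5] = ababb$acbba
  rot[6] = babb$acbbaa
  rot[7] = abb$acbbaab
  rot[8] = bb$acbbaaba
  rot[9] = b$acbbaabab
  rot[10] = $acbbaababb
Sorted (with $ < everything):
  sorted[0] = $acbbaababb  (last char: 'b')
  sorted[1] = aababb$acbb  (last char: 'b')
  sorted[2] = ababb$acbba  (last char: 'a')
  sorted[3] = abb$acbbaab  (last char: 'b')
  sorted[4] = acbbaababb$  (last char: '$')
  sorted[5] = b$acbbaabab  (last char: 'b')
  sorted[6] = baababb$acb  (last char: 'b')
  sorted[7] = babb$acbbaa  (last char: 'a')
  sorted[8] = bb$acbbaaba  (last char: 'a')
  sorted[9] = bbaababb$ac  (last char: 'c')
  sorted[10] = cbbaababb$a  (last char: 'a')
Last column: bbab$bbaaca
Original string S is at sorted index 4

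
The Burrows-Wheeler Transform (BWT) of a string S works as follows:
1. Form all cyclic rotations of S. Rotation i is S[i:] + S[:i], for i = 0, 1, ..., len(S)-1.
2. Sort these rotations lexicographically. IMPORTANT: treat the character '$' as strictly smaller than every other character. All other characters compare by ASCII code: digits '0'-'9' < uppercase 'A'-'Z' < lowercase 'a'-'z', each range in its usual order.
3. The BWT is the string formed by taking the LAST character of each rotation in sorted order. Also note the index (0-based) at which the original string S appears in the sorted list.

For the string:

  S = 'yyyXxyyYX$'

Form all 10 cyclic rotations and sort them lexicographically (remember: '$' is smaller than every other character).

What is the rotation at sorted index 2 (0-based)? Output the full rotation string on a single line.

Answer: XxyyYX$yyy

Derivation:
All 10 rotations (rotation i = S[i:]+S[:i]):
  rot[0] = yyyXxyyYX$
  rot[1] = yyXxyyYX$y
  rot[2] = yXxyyYX$yy
  rot[3] = XxyyYX$yyy
  rot[4] = xyyYX$yyyX
  rot[5] = yyYX$yyyXx
  rot[6] = yYX$yyyXxy
  rot[7] = YX$yyyXxyy
  rot[8] = X$yyyXxyyY
  rot[9] = $yyyXxyyYX
Sorted (with $ < everything):
  sorted[0] = $yyyXxyyYX
  sorted[1] = X$yyyXxyyY
  sorted[2] = XxyyYX$yyy
  sorted[3] = YX$yyyXxyy
  sorted[4] = xyyYX$yyyX
  sorted[5] = yXxyyYX$yy
  sorted[6] = yYX$yyyXxy
  sorted[7] = yyXxyyYX$y
  sorted[8] = yyYX$yyyXx
  sorted[9] = yyyXxyyYX$
sorted[2] = XxyyYX$yyy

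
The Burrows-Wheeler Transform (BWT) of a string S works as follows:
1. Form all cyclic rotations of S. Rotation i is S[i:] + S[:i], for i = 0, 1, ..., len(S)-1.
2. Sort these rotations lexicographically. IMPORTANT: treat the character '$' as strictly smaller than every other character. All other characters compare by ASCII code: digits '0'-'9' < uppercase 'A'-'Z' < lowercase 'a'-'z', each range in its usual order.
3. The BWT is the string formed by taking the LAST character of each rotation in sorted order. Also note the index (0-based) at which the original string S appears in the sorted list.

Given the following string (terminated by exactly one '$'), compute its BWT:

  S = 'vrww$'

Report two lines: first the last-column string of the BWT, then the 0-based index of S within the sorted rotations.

Answer: wv$wr
2

Derivation:
All 5 rotations (rotation i = S[i:]+S[:i]):
  rot[0] = vrww$
  rot[1] = rww$v
  rot[2] = ww$vr
  rot[3] = w$vrw
  rot[4] = $vrww
Sorted (with $ < everything):
  sorted[0] = $vrww  (last char: 'w')
  sorted[1] = rww$v  (last char: 'v')
  sorted[2] = vrww$  (last char: '$')
  sorted[3] = w$vrw  (last char: 'w')
  sorted[4] = ww$vr  (last char: 'r')
Last column: wv$wr
Original string S is at sorted index 2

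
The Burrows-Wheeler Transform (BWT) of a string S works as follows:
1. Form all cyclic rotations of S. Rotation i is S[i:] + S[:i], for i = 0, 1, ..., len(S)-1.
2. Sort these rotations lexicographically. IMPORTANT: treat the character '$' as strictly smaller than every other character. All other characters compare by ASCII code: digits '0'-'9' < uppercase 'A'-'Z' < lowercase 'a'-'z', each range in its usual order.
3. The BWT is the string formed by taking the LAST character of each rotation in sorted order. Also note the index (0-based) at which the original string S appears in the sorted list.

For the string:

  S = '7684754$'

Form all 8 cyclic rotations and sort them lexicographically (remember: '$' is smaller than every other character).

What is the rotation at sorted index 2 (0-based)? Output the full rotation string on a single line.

All 8 rotations (rotation i = S[i:]+S[:i]):
  rot[0] = 7684754$
  rot[1] = 684754$7
  rot[2] = 84754$76
  rot[3] = 4754$768
  rot[4] = 754$7684
  rot[5] = 54$76847
  rot[6] = 4$768475
  rot[7] = $7684754
Sorted (with $ < everything):
  sorted[0] = $7684754
  sorted[1] = 4$768475
  sorted[2] = 4754$768
  sorted[3] = 54$76847
  sorted[4] = 684754$7
  sorted[5] = 754$7684
  sorted[6] = 7684754$
  sorted[7] = 84754$76
sorted[2] = 4754$768

Answer: 4754$768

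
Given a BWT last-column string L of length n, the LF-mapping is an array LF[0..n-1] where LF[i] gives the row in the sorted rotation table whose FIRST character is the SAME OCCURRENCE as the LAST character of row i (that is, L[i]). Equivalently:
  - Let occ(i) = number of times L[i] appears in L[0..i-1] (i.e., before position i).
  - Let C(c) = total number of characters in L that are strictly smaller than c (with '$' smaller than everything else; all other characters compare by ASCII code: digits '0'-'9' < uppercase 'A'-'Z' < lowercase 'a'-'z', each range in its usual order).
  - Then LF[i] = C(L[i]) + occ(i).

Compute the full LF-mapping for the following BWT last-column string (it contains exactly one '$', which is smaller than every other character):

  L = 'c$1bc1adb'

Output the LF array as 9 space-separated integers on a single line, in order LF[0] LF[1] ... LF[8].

Answer: 6 0 1 4 7 2 3 8 5

Derivation:
Char counts: '$':1, '1':2, 'a':1, 'b':2, 'c':2, 'd':1
C (first-col start): C('$')=0, C('1')=1, C('a')=3, C('b')=4, C('c')=6, C('d')=8
L[0]='c': occ=0, LF[0]=C('c')+0=6+0=6
L[1]='$': occ=0, LF[1]=C('$')+0=0+0=0
L[2]='1': occ=0, LF[2]=C('1')+0=1+0=1
L[3]='b': occ=0, LF[3]=C('b')+0=4+0=4
L[4]='c': occ=1, LF[4]=C('c')+1=6+1=7
L[5]='1': occ=1, LF[5]=C('1')+1=1+1=2
L[6]='a': occ=0, LF[6]=C('a')+0=3+0=3
L[7]='d': occ=0, LF[7]=C('d')+0=8+0=8
L[8]='b': occ=1, LF[8]=C('b')+1=4+1=5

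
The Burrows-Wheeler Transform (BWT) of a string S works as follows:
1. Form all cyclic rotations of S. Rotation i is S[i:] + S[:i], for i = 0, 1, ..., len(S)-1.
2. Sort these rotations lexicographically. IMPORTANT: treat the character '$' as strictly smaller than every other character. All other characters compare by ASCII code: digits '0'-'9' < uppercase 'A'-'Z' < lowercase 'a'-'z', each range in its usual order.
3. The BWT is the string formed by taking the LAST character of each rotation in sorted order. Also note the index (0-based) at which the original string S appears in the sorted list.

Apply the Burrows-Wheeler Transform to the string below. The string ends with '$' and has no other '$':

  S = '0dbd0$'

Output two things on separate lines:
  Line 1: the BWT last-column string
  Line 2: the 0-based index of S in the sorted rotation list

Answer: 0d$db0
2

Derivation:
All 6 rotations (rotation i = S[i:]+S[:i]):
  rot[0] = 0dbd0$
  rot[1] = dbd0$0
  rot[2] = bd0$0d
  rot[3] = d0$0db
  rot[4] = 0$0dbd
  rot[5] = $0dbd0
Sorted (with $ < everything):
  sorted[0] = $0dbd0  (last char: '0')
  sorted[1] = 0$0dbd  (last char: 'd')
  sorted[2] = 0dbd0$  (last char: '$')
  sorted[3] = bd0$0d  (last char: 'd')
  sorted[4] = d0$0db  (last char: 'b')
  sorted[5] = dbd0$0  (last char: '0')
Last column: 0d$db0
Original string S is at sorted index 2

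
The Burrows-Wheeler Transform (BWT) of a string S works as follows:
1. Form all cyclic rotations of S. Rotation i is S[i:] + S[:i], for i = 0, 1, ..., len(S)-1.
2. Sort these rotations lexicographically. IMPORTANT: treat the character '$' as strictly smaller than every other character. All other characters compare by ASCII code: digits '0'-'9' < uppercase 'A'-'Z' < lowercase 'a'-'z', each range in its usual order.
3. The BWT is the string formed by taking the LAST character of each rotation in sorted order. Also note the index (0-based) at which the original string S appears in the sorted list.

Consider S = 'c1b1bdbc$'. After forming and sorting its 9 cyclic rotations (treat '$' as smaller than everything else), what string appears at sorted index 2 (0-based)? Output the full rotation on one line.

Answer: 1bdbc$c1b

Derivation:
All 9 rotations (rotation i = S[i:]+S[:i]):
  rot[0] = c1b1bdbc$
  rot[1] = 1b1bdbc$c
  rot[2] = b1bdbc$c1
  rot[3] = 1bdbc$c1b
  rot[4] = bdbc$c1b1
  rot[5] = dbc$c1b1b
  rot[6] = bc$c1b1bd
  rot[7] = c$c1b1bdb
  rot[8] = $c1b1bdbc
Sorted (with $ < everything):
  sorted[0] = $c1b1bdbc
  sorted[1] = 1b1bdbc$c
  sorted[2] = 1bdbc$c1b
  sorted[3] = b1bdbc$c1
  sorted[4] = bc$c1b1bd
  sorted[5] = bdbc$c1b1
  sorted[6] = c$c1b1bdb
  sorted[7] = c1b1bdbc$
  sorted[8] = dbc$c1b1b
sorted[2] = 1bdbc$c1b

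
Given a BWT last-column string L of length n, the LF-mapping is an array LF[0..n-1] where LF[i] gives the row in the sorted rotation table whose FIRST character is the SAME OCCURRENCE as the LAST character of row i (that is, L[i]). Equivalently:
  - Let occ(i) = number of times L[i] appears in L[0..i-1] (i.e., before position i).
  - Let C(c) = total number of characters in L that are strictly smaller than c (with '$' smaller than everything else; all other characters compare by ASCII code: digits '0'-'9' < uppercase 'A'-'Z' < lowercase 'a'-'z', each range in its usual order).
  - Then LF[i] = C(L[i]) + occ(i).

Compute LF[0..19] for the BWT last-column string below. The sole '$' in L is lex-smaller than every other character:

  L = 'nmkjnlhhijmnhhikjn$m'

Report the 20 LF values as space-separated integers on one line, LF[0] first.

Char counts: '$':1, 'h':4, 'i':2, 'j':3, 'k':2, 'l':1, 'm':3, 'n':4
C (first-col start): C('$')=0, C('h')=1, C('i')=5, C('j')=7, C('k')=10, C('l')=12, C('m')=13, C('n')=16
L[0]='n': occ=0, LF[0]=C('n')+0=16+0=16
L[1]='m': occ=0, LF[1]=C('m')+0=13+0=13
L[2]='k': occ=0, LF[2]=C('k')+0=10+0=10
L[3]='j': occ=0, LF[3]=C('j')+0=7+0=7
L[4]='n': occ=1, LF[4]=C('n')+1=16+1=17
L[5]='l': occ=0, LF[5]=C('l')+0=12+0=12
L[6]='h': occ=0, LF[6]=C('h')+0=1+0=1
L[7]='h': occ=1, LF[7]=C('h')+1=1+1=2
L[8]='i': occ=0, LF[8]=C('i')+0=5+0=5
L[9]='j': occ=1, LF[9]=C('j')+1=7+1=8
L[10]='m': occ=1, LF[10]=C('m')+1=13+1=14
L[11]='n': occ=2, LF[11]=C('n')+2=16+2=18
L[12]='h': occ=2, LF[12]=C('h')+2=1+2=3
L[13]='h': occ=3, LF[13]=C('h')+3=1+3=4
L[14]='i': occ=1, LF[14]=C('i')+1=5+1=6
L[15]='k': occ=1, LF[15]=C('k')+1=10+1=11
L[16]='j': occ=2, LF[16]=C('j')+2=7+2=9
L[17]='n': occ=3, LF[17]=C('n')+3=16+3=19
L[18]='$': occ=0, LF[18]=C('$')+0=0+0=0
L[19]='m': occ=2, LF[19]=C('m')+2=13+2=15

Answer: 16 13 10 7 17 12 1 2 5 8 14 18 3 4 6 11 9 19 0 15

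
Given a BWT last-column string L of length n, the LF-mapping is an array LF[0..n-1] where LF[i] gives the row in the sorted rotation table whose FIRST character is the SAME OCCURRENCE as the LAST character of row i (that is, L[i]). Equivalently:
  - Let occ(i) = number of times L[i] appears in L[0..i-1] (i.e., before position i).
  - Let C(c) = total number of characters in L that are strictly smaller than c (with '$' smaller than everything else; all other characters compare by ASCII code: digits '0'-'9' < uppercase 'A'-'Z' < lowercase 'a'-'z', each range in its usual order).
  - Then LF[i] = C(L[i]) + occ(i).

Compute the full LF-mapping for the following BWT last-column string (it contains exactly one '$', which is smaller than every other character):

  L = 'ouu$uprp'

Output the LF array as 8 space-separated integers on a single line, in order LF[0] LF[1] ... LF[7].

Char counts: '$':1, 'o':1, 'p':2, 'r':1, 'u':3
C (first-col start): C('$')=0, C('o')=1, C('p')=2, C('r')=4, C('u')=5
L[0]='o': occ=0, LF[0]=C('o')+0=1+0=1
L[1]='u': occ=0, LF[1]=C('u')+0=5+0=5
L[2]='u': occ=1, LF[2]=C('u')+1=5+1=6
L[3]='$': occ=0, LF[3]=C('$')+0=0+0=0
L[4]='u': occ=2, LF[4]=C('u')+2=5+2=7
L[5]='p': occ=0, LF[5]=C('p')+0=2+0=2
L[6]='r': occ=0, LF[6]=C('r')+0=4+0=4
L[7]='p': occ=1, LF[7]=C('p')+1=2+1=3

Answer: 1 5 6 0 7 2 4 3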